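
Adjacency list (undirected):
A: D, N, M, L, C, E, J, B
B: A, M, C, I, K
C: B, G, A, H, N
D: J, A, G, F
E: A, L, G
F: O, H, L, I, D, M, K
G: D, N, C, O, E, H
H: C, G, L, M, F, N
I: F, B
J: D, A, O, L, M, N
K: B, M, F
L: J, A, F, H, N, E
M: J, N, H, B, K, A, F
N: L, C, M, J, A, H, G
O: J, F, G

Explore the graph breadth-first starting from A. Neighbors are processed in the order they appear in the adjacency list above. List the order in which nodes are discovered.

A, D, N, M, L, C, E, J, B, G, F, H, K, O, I

Visit A; enqueue D, N, M, L, C, E, J, B → queue [D, N, M, L, C, E, J, B]
Visit D; enqueue G, F → queue [N, M, L, C, E, J, B, G, F]
Visit N; enqueue H → queue [M, L, C, E, J, B, G, F, H]
Visit M; enqueue K → queue [L, C, E, J, B, G, F, H, K]
Visit L → queue [C, E, J, B, G, F, H, K]
Visit C → queue [E, J, B, G, F, H, K]
Visit E → queue [J, B, G, F, H, K]
Visit J; enqueue O → queue [B, G, F, H, K, O]
Visit B; enqueue I → queue [G, F, H, K, O, I]
Visit G → queue [F, H, K, O, I]
Visit F → queue [H, K, O, I]
Visit H → queue [K, O, I]
Visit K → queue [O, I]
Visit O → queue [I]
Visit I → queue []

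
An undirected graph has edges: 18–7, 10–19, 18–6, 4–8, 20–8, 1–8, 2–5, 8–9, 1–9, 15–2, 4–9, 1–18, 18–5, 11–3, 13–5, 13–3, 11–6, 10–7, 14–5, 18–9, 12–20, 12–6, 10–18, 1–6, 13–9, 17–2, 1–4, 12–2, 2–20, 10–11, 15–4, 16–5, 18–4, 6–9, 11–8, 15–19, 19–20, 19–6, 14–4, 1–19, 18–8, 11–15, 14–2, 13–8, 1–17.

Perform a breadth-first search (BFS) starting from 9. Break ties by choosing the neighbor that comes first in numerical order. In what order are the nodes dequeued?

9, 1, 4, 6, 8, 13, 18, 17, 19, 14, 15, 11, 12, 20, 3, 5, 7, 10, 2, 16

Visit 9; enqueue 1, 4, 6, 8, 13, 18 → queue [1, 4, 6, 8, 13, 18]
Visit 1; enqueue 17, 19 → queue [4, 6, 8, 13, 18, 17, 19]
Visit 4; enqueue 14, 15 → queue [6, 8, 13, 18, 17, 19, 14, 15]
Visit 6; enqueue 11, 12 → queue [8, 13, 18, 17, 19, 14, 15, 11, 12]
Visit 8; enqueue 20 → queue [13, 18, 17, 19, 14, 15, 11, 12, 20]
Visit 13; enqueue 3, 5 → queue [18, 17, 19, 14, 15, 11, 12, 20, 3, 5]
Visit 18; enqueue 7, 10 → queue [17, 19, 14, 15, 11, 12, 20, 3, 5, 7, 10]
Visit 17; enqueue 2 → queue [19, 14, 15, 11, 12, 20, 3, 5, 7, 10, 2]
Visit 19 → queue [14, 15, 11, 12, 20, 3, 5, 7, 10, 2]
Visit 14 → queue [15, 11, 12, 20, 3, 5, 7, 10, 2]
Visit 15 → queue [11, 12, 20, 3, 5, 7, 10, 2]
Visit 11 → queue [12, 20, 3, 5, 7, 10, 2]
Visit 12 → queue [20, 3, 5, 7, 10, 2]
Visit 20 → queue [3, 5, 7, 10, 2]
Visit 3 → queue [5, 7, 10, 2]
Visit 5; enqueue 16 → queue [7, 10, 2, 16]
Visit 7 → queue [10, 2, 16]
Visit 10 → queue [2, 16]
Visit 2 → queue [16]
Visit 16 → queue []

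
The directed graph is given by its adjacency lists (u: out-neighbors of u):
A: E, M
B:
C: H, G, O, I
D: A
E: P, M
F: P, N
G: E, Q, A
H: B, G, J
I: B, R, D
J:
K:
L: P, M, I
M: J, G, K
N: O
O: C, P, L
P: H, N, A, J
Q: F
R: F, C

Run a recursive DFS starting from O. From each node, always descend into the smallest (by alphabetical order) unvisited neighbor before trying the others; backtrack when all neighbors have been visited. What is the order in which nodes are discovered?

Visit O
O → C
C → G
G → A
A → E
E → M
M → J
M → K
E → P
P → H
H → B
P → N
G → Q
Q → F
C → I
I → D
I → R
O → L

O, C, G, A, E, M, J, K, P, H, B, N, Q, F, I, D, R, L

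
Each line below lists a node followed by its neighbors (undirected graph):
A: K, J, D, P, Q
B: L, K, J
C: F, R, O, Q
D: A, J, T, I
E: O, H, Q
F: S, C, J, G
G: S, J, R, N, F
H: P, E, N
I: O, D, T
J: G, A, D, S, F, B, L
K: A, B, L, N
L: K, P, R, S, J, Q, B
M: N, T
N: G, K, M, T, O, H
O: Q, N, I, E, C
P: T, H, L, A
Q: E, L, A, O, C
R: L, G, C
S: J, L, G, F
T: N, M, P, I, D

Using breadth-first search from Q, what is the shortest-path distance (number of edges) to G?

Level 0: Q
Level 1: A, C, E, L, O
Level 2: B, D, F, H, I, J, K, N, P, R, S
Level 3: G, M, T
G first appears at level 3.

3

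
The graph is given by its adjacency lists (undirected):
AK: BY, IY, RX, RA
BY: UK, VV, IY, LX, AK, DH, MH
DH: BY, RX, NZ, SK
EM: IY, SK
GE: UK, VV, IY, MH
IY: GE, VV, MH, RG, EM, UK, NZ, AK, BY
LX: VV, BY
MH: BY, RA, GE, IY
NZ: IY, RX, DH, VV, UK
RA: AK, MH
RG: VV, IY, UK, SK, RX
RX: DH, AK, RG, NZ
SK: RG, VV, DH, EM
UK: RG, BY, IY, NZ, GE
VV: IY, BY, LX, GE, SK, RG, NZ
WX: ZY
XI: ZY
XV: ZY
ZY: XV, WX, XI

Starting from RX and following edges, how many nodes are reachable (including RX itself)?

15

BFS from RX visits: RX, RG, NZ, DH, AK, VV, UK, SK, IY, BY, RA, LX, GE, EM, MH
Reachable nodes: 15 of 19 total.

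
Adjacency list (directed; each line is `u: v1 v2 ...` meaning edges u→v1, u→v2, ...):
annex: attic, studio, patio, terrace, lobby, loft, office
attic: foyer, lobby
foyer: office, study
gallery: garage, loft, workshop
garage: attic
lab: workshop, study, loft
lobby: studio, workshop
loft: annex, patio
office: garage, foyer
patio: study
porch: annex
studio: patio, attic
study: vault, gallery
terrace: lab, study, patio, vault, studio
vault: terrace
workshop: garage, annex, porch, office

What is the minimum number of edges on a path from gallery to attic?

Level 0: gallery
Level 1: garage, loft, workshop
Level 2: annex, attic, office, patio, porch
Level 3: foyer, lobby, studio, study, terrace
Level 4: lab, vault
attic first appears at level 2.

2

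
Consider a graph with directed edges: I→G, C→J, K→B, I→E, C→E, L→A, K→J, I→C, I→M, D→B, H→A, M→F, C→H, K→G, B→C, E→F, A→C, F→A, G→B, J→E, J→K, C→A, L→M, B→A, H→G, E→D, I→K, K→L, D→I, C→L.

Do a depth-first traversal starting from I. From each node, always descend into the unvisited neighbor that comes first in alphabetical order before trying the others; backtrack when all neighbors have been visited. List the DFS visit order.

Visit I
I → C
C → A
C → E
E → D
D → B
E → F
C → H
H → G
C → J
J → K
K → L
L → M

I C A E D B F H G J K L M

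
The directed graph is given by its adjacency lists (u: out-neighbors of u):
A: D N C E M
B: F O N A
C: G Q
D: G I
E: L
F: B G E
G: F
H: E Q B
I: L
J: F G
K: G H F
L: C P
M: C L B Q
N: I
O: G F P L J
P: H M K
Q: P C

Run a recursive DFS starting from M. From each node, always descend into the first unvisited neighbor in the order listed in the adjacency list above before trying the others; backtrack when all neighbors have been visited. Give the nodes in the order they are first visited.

M C G F B O P H E L Q K J N I A D

Visit M
M → C
C → G
G → F
F → B
B → O
O → P
P → H
H → E
E → L
H → Q
P → K
O → J
B → N
N → I
B → A
A → D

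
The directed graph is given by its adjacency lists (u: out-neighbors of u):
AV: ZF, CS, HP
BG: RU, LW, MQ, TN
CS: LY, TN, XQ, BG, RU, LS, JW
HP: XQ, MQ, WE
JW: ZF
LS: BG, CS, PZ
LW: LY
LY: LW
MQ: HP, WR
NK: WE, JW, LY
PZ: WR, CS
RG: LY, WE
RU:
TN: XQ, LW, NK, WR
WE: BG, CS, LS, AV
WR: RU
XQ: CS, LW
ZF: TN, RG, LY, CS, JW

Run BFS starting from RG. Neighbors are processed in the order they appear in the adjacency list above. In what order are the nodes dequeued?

RG -> LY -> WE -> LW -> BG -> CS -> LS -> AV -> RU -> MQ -> TN -> XQ -> JW -> PZ -> ZF -> HP -> WR -> NK

Visit RG; enqueue LY, WE → queue [LY, WE]
Visit LY; enqueue LW → queue [WE, LW]
Visit WE; enqueue BG, CS, LS, AV → queue [LW, BG, CS, LS, AV]
Visit LW → queue [BG, CS, LS, AV]
Visit BG; enqueue RU, MQ, TN → queue [CS, LS, AV, RU, MQ, TN]
Visit CS; enqueue XQ, JW → queue [LS, AV, RU, MQ, TN, XQ, JW]
Visit LS; enqueue PZ → queue [AV, RU, MQ, TN, XQ, JW, PZ]
Visit AV; enqueue ZF, HP → queue [RU, MQ, TN, XQ, JW, PZ, ZF, HP]
Visit RU → queue [MQ, TN, XQ, JW, PZ, ZF, HP]
Visit MQ; enqueue WR → queue [TN, XQ, JW, PZ, ZF, HP, WR]
Visit TN; enqueue NK → queue [XQ, JW, PZ, ZF, HP, WR, NK]
Visit XQ → queue [JW, PZ, ZF, HP, WR, NK]
Visit JW → queue [PZ, ZF, HP, WR, NK]
Visit PZ → queue [ZF, HP, WR, NK]
Visit ZF → queue [HP, WR, NK]
Visit HP → queue [WR, NK]
Visit WR → queue [NK]
Visit NK → queue []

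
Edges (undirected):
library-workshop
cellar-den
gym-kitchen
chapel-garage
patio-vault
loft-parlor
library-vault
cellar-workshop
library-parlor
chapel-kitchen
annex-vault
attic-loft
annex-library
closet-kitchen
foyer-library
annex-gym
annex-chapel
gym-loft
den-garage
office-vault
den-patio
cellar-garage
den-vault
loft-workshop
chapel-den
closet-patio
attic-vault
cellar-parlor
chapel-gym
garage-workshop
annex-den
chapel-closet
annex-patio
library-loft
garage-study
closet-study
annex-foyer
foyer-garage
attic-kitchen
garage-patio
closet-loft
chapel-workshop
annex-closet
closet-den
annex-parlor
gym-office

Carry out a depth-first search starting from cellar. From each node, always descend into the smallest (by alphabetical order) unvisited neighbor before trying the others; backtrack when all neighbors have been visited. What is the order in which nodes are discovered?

Visit cellar
cellar → den
den → annex
annex → chapel
chapel → closet
closet → kitchen
kitchen → attic
attic → loft
loft → gym
gym → office
office → vault
vault → library
library → foyer
foyer → garage
garage → patio
garage → study
garage → workshop
library → parlor

cellar → den → annex → chapel → closet → kitchen → attic → loft → gym → office → vault → library → foyer → garage → patio → study → workshop → parlor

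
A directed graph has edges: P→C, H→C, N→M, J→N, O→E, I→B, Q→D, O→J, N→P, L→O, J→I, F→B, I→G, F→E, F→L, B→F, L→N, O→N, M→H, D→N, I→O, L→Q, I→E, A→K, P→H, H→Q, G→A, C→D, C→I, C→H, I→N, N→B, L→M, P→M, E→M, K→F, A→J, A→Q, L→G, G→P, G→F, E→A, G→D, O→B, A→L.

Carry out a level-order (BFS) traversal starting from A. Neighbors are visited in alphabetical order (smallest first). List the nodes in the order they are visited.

A J K L Q I N F G M O D B E P H C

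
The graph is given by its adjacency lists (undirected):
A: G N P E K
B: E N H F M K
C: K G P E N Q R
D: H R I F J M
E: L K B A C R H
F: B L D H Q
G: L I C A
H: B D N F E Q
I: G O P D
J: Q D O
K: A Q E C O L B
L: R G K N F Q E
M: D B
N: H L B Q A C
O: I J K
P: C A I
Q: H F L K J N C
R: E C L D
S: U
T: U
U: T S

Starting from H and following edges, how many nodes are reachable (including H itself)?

18

BFS from H visits: H, Q, N, F, E, D, B, L, K, J, C, A, R, M, I, G, O, P
Reachable nodes: 18 of 21 total.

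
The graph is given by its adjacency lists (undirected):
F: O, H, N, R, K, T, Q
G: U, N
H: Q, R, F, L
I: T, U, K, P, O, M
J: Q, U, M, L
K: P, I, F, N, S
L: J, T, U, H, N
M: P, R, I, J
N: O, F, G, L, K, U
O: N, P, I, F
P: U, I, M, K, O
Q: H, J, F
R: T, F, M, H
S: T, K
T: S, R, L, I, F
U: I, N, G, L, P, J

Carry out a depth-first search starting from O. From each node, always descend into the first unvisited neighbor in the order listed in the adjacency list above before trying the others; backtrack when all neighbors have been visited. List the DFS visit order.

Visit O
O → N
N → F
F → H
H → Q
Q → J
J → U
U → I
I → T
T → S
S → K
K → P
P → M
M → R
T → L
U → G

O, N, F, H, Q, J, U, I, T, S, K, P, M, R, L, G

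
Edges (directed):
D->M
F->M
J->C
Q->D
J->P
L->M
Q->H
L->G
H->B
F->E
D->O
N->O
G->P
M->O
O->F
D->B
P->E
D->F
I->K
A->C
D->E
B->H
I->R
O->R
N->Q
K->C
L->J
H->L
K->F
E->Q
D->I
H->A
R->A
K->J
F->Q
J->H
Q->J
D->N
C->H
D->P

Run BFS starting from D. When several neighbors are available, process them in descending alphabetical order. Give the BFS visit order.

Visit D; enqueue P, O, N, M, I, F, E, B → queue [P, O, N, M, I, F, E, B]
Visit P → queue [O, N, M, I, F, E, B]
Visit O; enqueue R → queue [N, M, I, F, E, B, R]
Visit N; enqueue Q → queue [M, I, F, E, B, R, Q]
Visit M → queue [I, F, E, B, R, Q]
Visit I; enqueue K → queue [F, E, B, R, Q, K]
Visit F → queue [E, B, R, Q, K]
Visit E → queue [B, R, Q, K]
Visit B; enqueue H → queue [R, Q, K, H]
Visit R; enqueue A → queue [Q, K, H, A]
Visit Q; enqueue J → queue [K, H, A, J]
Visit K; enqueue C → queue [H, A, J, C]
Visit H; enqueue L → queue [A, J, C, L]
Visit A → queue [J, C, L]
Visit J → queue [C, L]
Visit C → queue [L]
Visit L; enqueue G → queue [G]
Visit G → queue []

D P O N M I F E B R Q K H A J C L G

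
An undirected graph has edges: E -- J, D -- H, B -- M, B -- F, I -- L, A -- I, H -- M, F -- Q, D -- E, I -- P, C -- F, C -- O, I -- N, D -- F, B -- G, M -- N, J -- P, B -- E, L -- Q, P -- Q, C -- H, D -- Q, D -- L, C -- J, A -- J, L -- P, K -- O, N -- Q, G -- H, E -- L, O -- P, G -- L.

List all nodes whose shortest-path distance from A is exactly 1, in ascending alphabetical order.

Level 0: A
Level 1: I, J
Level 2: C, E, L, N, P
Level 3: B, D, F, G, H, M, O, Q
Level 4: K

I, J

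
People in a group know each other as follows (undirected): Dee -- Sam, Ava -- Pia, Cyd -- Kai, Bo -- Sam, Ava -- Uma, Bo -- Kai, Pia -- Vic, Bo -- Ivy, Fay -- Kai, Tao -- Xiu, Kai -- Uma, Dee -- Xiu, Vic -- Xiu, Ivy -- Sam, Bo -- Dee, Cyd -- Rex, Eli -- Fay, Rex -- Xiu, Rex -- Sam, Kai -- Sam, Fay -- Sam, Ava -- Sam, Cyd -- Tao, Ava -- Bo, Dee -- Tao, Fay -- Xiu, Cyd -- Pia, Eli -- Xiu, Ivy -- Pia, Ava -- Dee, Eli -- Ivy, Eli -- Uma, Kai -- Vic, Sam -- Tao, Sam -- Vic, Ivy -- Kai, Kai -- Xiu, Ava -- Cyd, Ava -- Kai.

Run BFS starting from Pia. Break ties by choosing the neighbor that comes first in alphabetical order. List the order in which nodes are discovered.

Pia -> Ava -> Cyd -> Ivy -> Vic -> Bo -> Dee -> Kai -> Sam -> Uma -> Rex -> Tao -> Eli -> Xiu -> Fay

Visit Pia; enqueue Ava, Cyd, Ivy, Vic → queue [Ava, Cyd, Ivy, Vic]
Visit Ava; enqueue Bo, Dee, Kai, Sam, Uma → queue [Cyd, Ivy, Vic, Bo, Dee, Kai, Sam, Uma]
Visit Cyd; enqueue Rex, Tao → queue [Ivy, Vic, Bo, Dee, Kai, Sam, Uma, Rex, Tao]
Visit Ivy; enqueue Eli → queue [Vic, Bo, Dee, Kai, Sam, Uma, Rex, Tao, Eli]
Visit Vic; enqueue Xiu → queue [Bo, Dee, Kai, Sam, Uma, Rex, Tao, Eli, Xiu]
Visit Bo → queue [Dee, Kai, Sam, Uma, Rex, Tao, Eli, Xiu]
Visit Dee → queue [Kai, Sam, Uma, Rex, Tao, Eli, Xiu]
Visit Kai; enqueue Fay → queue [Sam, Uma, Rex, Tao, Eli, Xiu, Fay]
Visit Sam → queue [Uma, Rex, Tao, Eli, Xiu, Fay]
Visit Uma → queue [Rex, Tao, Eli, Xiu, Fay]
Visit Rex → queue [Tao, Eli, Xiu, Fay]
Visit Tao → queue [Eli, Xiu, Fay]
Visit Eli → queue [Xiu, Fay]
Visit Xiu → queue [Fay]
Visit Fay → queue []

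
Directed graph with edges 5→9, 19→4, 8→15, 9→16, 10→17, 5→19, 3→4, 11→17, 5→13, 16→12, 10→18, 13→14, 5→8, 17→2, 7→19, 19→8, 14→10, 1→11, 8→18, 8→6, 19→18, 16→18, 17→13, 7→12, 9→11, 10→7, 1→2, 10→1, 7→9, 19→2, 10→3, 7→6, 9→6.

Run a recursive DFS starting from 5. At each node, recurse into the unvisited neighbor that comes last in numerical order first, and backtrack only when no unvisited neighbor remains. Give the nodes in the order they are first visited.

Visit 5
5 → 19
19 → 18
19 → 8
8 → 15
8 → 6
19 → 4
19 → 2
5 → 13
13 → 14
14 → 10
10 → 17
10 → 7
7 → 12
7 → 9
9 → 16
9 → 11
10 → 3
10 → 1

5 19 18 8 15 6 4 2 13 14 10 17 7 12 9 16 11 3 1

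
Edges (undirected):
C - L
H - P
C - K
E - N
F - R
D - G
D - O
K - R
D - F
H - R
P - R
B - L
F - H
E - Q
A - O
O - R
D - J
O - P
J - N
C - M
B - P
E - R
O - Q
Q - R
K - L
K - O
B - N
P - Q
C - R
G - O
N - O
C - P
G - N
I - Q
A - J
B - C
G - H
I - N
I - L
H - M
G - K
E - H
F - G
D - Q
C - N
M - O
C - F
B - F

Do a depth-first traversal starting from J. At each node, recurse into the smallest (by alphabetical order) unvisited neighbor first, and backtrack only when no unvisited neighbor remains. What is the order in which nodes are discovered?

J A O D F B C K G H E N I L Q P R M

Visit J
J → A
A → O
O → D
D → F
F → B
B → C
C → K
K → G
G → H
H → E
E → N
N → I
I → L
I → Q
Q → P
P → R
H → M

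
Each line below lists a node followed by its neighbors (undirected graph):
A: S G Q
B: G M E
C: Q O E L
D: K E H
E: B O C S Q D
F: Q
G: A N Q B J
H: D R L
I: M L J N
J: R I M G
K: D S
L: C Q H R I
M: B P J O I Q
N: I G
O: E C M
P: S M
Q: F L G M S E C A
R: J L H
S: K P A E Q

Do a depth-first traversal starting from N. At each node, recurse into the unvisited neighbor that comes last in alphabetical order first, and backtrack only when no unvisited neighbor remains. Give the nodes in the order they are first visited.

Visit N
N → I
I → M
M → Q
Q → S
S → P
S → K
K → D
D → H
H → R
R → L
L → C
C → O
O → E
E → B
B → G
G → J
G → A
Q → F

N -> I -> M -> Q -> S -> P -> K -> D -> H -> R -> L -> C -> O -> E -> B -> G -> J -> A -> F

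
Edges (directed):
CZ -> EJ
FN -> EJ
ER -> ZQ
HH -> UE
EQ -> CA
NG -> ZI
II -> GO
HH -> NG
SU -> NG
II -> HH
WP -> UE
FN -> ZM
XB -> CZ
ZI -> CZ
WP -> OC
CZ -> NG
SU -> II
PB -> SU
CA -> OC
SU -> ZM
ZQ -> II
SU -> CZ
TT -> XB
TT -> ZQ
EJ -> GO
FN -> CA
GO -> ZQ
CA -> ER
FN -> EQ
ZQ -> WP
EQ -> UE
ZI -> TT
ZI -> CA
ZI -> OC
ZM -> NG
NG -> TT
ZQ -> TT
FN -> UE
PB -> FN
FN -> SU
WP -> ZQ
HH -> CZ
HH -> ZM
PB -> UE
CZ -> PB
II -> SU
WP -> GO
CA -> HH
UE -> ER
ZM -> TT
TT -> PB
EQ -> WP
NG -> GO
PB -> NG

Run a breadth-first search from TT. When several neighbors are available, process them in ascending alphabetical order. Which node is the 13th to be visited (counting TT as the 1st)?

EJ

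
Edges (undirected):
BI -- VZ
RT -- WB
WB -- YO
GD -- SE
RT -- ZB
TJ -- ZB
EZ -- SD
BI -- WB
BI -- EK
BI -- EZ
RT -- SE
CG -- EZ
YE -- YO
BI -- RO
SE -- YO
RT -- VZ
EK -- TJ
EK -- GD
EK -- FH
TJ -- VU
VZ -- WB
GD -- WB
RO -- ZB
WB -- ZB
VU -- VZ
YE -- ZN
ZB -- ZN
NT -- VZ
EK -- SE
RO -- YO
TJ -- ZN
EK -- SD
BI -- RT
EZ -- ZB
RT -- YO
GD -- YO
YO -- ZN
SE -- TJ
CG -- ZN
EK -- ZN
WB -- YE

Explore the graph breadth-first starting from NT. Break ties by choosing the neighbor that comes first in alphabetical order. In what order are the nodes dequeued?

NT VZ BI RT VU WB EK EZ RO SE YO ZB TJ GD YE FH SD ZN CG

Visit NT; enqueue VZ → queue [VZ]
Visit VZ; enqueue BI, RT, VU, WB → queue [BI, RT, VU, WB]
Visit BI; enqueue EK, EZ, RO → queue [RT, VU, WB, EK, EZ, RO]
Visit RT; enqueue SE, YO, ZB → queue [VU, WB, EK, EZ, RO, SE, YO, ZB]
Visit VU; enqueue TJ → queue [WB, EK, EZ, RO, SE, YO, ZB, TJ]
Visit WB; enqueue GD, YE → queue [EK, EZ, RO, SE, YO, ZB, TJ, GD, YE]
Visit EK; enqueue FH, SD, ZN → queue [EZ, RO, SE, YO, ZB, TJ, GD, YE, FH, SD, ZN]
Visit EZ; enqueue CG → queue [RO, SE, YO, ZB, TJ, GD, YE, FH, SD, ZN, CG]
Visit RO → queue [SE, YO, ZB, TJ, GD, YE, FH, SD, ZN, CG]
Visit SE → queue [YO, ZB, TJ, GD, YE, FH, SD, ZN, CG]
Visit YO → queue [ZB, TJ, GD, YE, FH, SD, ZN, CG]
Visit ZB → queue [TJ, GD, YE, FH, SD, ZN, CG]
Visit TJ → queue [GD, YE, FH, SD, ZN, CG]
Visit GD → queue [YE, FH, SD, ZN, CG]
Visit YE → queue [FH, SD, ZN, CG]
Visit FH → queue [SD, ZN, CG]
Visit SD → queue [ZN, CG]
Visit ZN → queue [CG]
Visit CG → queue []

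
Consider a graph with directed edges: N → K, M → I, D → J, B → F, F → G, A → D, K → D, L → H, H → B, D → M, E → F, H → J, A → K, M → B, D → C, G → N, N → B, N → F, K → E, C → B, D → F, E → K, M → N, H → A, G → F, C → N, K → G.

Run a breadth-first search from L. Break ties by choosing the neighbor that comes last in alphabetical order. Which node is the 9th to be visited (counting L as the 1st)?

G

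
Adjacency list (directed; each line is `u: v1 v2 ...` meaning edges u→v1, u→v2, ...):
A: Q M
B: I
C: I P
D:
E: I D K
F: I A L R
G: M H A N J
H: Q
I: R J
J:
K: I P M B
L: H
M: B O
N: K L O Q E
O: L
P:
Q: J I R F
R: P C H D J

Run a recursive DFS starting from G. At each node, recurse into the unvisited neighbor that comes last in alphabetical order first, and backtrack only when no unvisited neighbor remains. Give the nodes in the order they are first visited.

Visit G
G → N
N → Q
Q → R
R → P
R → J
R → H
R → D
R → C
C → I
Q → F
F → L
F → A
A → M
M → O
M → B
N → K
N → E

G -> N -> Q -> R -> P -> J -> H -> D -> C -> I -> F -> L -> A -> M -> O -> B -> K -> E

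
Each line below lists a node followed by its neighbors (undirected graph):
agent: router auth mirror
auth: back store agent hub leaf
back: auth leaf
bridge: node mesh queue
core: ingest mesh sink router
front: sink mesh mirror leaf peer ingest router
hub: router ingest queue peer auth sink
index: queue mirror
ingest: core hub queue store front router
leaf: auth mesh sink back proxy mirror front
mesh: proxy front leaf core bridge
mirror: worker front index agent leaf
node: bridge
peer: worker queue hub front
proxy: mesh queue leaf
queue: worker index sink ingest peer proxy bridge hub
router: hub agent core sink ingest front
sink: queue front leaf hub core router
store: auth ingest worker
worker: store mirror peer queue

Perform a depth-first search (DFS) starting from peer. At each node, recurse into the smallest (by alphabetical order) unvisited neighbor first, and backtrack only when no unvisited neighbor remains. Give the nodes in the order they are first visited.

Visit peer
peer → front
front → ingest
ingest → core
core → mesh
mesh → bridge
bridge → node
bridge → queue
queue → hub
hub → auth
auth → agent
agent → mirror
mirror → index
mirror → leaf
leaf → back
leaf → proxy
leaf → sink
sink → router
mirror → worker
worker → store

peer -> front -> ingest -> core -> mesh -> bridge -> node -> queue -> hub -> auth -> agent -> mirror -> index -> leaf -> back -> proxy -> sink -> router -> worker -> store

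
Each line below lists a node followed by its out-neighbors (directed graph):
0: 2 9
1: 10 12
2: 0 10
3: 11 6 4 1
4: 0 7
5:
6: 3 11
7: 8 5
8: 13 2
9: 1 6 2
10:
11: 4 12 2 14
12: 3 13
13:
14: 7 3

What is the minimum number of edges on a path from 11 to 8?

3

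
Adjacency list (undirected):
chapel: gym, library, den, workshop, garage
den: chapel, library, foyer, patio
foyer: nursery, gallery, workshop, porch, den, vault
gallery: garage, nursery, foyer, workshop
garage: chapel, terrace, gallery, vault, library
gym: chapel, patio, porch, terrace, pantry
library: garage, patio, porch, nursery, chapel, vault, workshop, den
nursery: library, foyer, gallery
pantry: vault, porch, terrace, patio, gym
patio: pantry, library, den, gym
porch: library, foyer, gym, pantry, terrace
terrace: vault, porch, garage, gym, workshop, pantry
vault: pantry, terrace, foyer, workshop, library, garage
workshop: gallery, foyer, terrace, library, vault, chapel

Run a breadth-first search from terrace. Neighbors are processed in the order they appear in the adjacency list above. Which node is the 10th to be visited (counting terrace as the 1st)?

Visit terrace; enqueue vault, porch, garage, gym, workshop, pantry → queue [vault, porch, garage, gym, workshop, pantry]
Visit vault; enqueue foyer, library → queue [porch, garage, gym, workshop, pantry, foyer, library]
Visit porch → queue [garage, gym, workshop, pantry, foyer, library]
Visit garage; enqueue chapel, gallery → queue [gym, workshop, pantry, foyer, library, chapel, gallery]
Visit gym; enqueue patio → queue [workshop, pantry, foyer, library, chapel, gallery, patio]
Visit workshop → queue [pantry, foyer, library, chapel, gallery, patio]
Visit pantry → queue [foyer, library, chapel, gallery, patio]
Visit foyer; enqueue nursery, den → queue [library, chapel, gallery, patio, nursery, den]
Visit library → queue [chapel, gallery, patio, nursery, den]
Visit chapel → queue [gallery, patio, nursery, den]
Visit gallery → queue [patio, nursery, den]
Visit patio → queue [nursery, den]
Visit nursery → queue [den]
Visit den → queue []

Visit order: terrace, vault, porch, garage, gym, workshop, pantry, foyer, library, chapel, gallery, patio, nursery, den

chapel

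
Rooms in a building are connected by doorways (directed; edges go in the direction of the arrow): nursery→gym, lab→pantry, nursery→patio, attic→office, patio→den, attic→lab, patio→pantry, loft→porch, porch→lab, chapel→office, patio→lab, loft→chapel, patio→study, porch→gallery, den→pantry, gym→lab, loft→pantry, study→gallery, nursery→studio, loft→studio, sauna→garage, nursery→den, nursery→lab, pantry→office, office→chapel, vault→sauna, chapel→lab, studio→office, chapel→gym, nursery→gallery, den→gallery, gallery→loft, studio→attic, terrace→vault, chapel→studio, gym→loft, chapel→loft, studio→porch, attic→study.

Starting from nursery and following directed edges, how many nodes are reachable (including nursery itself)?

BFS from nursery visits: nursery, den, gallery, gym, lab, patio, studio, pantry, loft, study, attic, office, porch, chapel
Reachable nodes: 14 of 18 total.

14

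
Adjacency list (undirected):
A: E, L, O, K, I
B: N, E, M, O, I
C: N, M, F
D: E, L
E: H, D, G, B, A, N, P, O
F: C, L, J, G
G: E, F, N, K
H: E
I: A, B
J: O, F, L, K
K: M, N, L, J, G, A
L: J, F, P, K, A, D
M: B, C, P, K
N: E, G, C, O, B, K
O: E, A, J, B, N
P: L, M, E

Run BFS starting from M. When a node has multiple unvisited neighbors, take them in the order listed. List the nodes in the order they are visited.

M B C P K N E O I F L J G A H D

Visit M; enqueue B, C, P, K → queue [B, C, P, K]
Visit B; enqueue N, E, O, I → queue [C, P, K, N, E, O, I]
Visit C; enqueue F → queue [P, K, N, E, O, I, F]
Visit P; enqueue L → queue [K, N, E, O, I, F, L]
Visit K; enqueue J, G, A → queue [N, E, O, I, F, L, J, G, A]
Visit N → queue [E, O, I, F, L, J, G, A]
Visit E; enqueue H, D → queue [O, I, F, L, J, G, A, H, D]
Visit O → queue [I, F, L, J, G, A, H, D]
Visit I → queue [F, L, J, G, A, H, D]
Visit F → queue [L, J, G, A, H, D]
Visit L → queue [J, G, A, H, D]
Visit J → queue [G, A, H, D]
Visit G → queue [A, H, D]
Visit A → queue [H, D]
Visit H → queue [D]
Visit D → queue []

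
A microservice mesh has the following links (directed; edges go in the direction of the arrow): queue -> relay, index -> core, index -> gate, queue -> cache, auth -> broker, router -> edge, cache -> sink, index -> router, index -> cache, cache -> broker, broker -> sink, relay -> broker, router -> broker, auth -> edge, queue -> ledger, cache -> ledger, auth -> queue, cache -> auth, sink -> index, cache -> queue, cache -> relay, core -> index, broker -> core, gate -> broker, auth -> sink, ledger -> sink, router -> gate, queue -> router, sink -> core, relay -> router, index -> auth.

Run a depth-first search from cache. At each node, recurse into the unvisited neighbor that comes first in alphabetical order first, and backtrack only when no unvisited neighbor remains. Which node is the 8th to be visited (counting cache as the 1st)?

Visit cache
cache → auth
auth → broker
broker → core
core → index
index → gate
index → router
router → edge
broker → sink
auth → queue
queue → ledger
queue → relay

Visit order: cache, auth, broker, core, index, gate, router, edge, sink, queue, ledger, relay

edge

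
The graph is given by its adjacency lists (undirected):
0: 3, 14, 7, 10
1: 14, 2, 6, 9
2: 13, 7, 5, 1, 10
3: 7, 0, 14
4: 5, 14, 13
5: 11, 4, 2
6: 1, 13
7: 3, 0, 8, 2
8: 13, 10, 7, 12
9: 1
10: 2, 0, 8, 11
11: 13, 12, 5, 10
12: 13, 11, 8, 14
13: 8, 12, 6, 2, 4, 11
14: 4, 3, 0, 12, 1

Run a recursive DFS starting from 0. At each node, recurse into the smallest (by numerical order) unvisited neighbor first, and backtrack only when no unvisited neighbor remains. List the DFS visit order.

Visit 0
0 → 3
3 → 7
7 → 2
2 → 1
1 → 6
6 → 13
13 → 4
4 → 5
5 → 11
11 → 10
10 → 8
8 → 12
12 → 14
1 → 9

0 3 7 2 1 6 13 4 5 11 10 8 12 14 9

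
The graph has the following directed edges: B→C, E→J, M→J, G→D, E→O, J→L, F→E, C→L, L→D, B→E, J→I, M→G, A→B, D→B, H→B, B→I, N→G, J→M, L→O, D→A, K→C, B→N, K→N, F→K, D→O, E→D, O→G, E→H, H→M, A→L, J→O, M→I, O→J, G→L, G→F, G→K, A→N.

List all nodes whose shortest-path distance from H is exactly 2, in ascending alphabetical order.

C, E, G, I, J, N

Level 0: H
Level 1: B, M
Level 2: C, E, G, I, J, N
Level 3: D, F, K, L, O
Level 4: A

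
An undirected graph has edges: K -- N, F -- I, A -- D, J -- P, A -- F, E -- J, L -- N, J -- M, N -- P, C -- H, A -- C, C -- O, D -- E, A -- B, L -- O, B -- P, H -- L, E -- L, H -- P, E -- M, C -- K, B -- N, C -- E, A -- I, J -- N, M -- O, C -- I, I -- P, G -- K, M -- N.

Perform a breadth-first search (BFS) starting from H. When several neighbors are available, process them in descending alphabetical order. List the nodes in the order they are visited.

Visit H; enqueue P, L, C → queue [P, L, C]
Visit P; enqueue N, J, I, B → queue [L, C, N, J, I, B]
Visit L; enqueue O, E → queue [C, N, J, I, B, O, E]
Visit C; enqueue K, A → queue [N, J, I, B, O, E, K, A]
Visit N; enqueue M → queue [J, I, B, O, E, K, A, M]
Visit J → queue [I, B, O, E, K, A, M]
Visit I; enqueue F → queue [B, O, E, K, A, M, F]
Visit B → queue [O, E, K, A, M, F]
Visit O → queue [E, K, A, M, F]
Visit E; enqueue D → queue [K, A, M, F, D]
Visit K; enqueue G → queue [A, M, F, D, G]
Visit A → queue [M, F, D, G]
Visit M → queue [F, D, G]
Visit F → queue [D, G]
Visit D → queue [G]
Visit G → queue []

H P L C N J I B O E K A M F D G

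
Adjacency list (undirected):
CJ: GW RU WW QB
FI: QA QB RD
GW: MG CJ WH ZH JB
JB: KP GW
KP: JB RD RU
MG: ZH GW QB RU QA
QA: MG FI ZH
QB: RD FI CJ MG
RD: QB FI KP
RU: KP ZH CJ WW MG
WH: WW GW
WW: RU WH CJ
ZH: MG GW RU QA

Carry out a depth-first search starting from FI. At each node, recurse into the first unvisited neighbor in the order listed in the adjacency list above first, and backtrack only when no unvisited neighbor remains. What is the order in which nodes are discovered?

Visit FI
FI → QA
QA → MG
MG → ZH
ZH → GW
GW → CJ
CJ → RU
RU → KP
KP → JB
KP → RD
RD → QB
RU → WW
WW → WH

FI QA MG ZH GW CJ RU KP JB RD QB WW WH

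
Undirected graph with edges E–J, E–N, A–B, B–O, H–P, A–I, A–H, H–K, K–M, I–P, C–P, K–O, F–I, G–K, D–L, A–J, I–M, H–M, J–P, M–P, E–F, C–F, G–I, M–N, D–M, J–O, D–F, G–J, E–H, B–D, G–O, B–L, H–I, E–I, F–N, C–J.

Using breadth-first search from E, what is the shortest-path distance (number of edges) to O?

Level 0: E
Level 1: F, H, I, J, N
Level 2: A, C, D, G, K, M, O, P
Level 3: B, L
O first appears at level 2.

2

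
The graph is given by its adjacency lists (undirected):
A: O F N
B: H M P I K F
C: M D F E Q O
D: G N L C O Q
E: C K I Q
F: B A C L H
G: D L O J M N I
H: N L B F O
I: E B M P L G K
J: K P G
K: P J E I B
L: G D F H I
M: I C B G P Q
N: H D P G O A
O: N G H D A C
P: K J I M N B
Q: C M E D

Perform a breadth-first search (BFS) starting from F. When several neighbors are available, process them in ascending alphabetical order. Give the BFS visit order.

F, A, B, C, H, L, N, O, I, K, M, P, D, E, Q, G, J

Visit F; enqueue A, B, C, H, L → queue [A, B, C, H, L]
Visit A; enqueue N, O → queue [B, C, H, L, N, O]
Visit B; enqueue I, K, M, P → queue [C, H, L, N, O, I, K, M, P]
Visit C; enqueue D, E, Q → queue [H, L, N, O, I, K, M, P, D, E, Q]
Visit H → queue [L, N, O, I, K, M, P, D, E, Q]
Visit L; enqueue G → queue [N, O, I, K, M, P, D, E, Q, G]
Visit N → queue [O, I, K, M, P, D, E, Q, G]
Visit O → queue [I, K, M, P, D, E, Q, G]
Visit I → queue [K, M, P, D, E, Q, G]
Visit K; enqueue J → queue [M, P, D, E, Q, G, J]
Visit M → queue [P, D, E, Q, G, J]
Visit P → queue [D, E, Q, G, J]
Visit D → queue [E, Q, G, J]
Visit E → queue [Q, G, J]
Visit Q → queue [G, J]
Visit G → queue [J]
Visit J → queue []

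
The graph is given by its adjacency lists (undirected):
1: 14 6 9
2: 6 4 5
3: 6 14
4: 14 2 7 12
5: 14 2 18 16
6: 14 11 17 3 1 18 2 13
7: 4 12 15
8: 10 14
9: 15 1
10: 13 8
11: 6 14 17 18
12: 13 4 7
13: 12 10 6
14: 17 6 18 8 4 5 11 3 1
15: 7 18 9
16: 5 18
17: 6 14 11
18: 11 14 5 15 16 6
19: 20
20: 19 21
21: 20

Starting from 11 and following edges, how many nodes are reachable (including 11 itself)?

BFS from 11 visits: 11, 6, 14, 17, 18, 3, 1, 2, 13, 8, 4, 5, 15, 16, 9, 12, 10, 7
Reachable nodes: 18 of 21 total.

18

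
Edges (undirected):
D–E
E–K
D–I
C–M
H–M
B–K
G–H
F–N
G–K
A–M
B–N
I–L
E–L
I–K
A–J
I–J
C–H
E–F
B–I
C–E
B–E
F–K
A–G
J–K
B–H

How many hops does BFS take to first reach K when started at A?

2

Level 0: A
Level 1: G, J, M
Level 2: C, H, I, K
Level 3: B, D, E, F, L
Level 4: N
K first appears at level 2.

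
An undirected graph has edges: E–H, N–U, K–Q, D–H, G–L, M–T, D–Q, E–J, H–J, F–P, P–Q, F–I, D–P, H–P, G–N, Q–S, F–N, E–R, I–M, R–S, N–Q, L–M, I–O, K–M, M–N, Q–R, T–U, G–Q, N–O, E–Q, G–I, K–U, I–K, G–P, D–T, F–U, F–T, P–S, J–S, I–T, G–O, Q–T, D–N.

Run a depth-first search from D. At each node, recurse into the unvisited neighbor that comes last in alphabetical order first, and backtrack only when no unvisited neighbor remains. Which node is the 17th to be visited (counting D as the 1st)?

Visit D
D → T
T → U
U → N
N → Q
Q → S
S → R
R → E
E → J
J → H
H → P
P → G
G → O
O → I
I → M
M → L
M → K
I → F

Visit order: D, T, U, N, Q, S, R, E, J, H, P, G, O, I, M, L, K, F

K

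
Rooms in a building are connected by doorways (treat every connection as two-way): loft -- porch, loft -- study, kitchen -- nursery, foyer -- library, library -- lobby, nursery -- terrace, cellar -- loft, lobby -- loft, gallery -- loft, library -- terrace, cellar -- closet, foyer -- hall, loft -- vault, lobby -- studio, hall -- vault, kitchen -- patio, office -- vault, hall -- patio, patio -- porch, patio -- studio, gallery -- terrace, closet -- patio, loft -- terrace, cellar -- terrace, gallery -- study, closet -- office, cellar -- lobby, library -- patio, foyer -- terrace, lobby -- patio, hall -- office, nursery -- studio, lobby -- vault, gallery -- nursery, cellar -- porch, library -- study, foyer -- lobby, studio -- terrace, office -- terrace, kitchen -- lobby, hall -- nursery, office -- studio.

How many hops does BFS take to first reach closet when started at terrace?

Level 0: terrace
Level 1: cellar, foyer, gallery, library, loft, nursery, office, studio
Level 2: closet, hall, kitchen, lobby, patio, porch, study, vault
closet first appears at level 2.

2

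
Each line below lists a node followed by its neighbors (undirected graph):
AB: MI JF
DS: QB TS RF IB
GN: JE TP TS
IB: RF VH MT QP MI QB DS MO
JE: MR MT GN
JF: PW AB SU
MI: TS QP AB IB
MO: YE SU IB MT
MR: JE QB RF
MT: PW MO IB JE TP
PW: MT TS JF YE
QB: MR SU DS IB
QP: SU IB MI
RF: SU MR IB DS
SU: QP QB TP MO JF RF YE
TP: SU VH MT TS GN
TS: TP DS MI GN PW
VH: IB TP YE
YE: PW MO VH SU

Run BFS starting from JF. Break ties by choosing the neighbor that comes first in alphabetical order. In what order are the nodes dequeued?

Visit JF; enqueue AB, PW, SU → queue [AB, PW, SU]
Visit AB; enqueue MI → queue [PW, SU, MI]
Visit PW; enqueue MT, TS, YE → queue [SU, MI, MT, TS, YE]
Visit SU; enqueue MO, QB, QP, RF, TP → queue [MI, MT, TS, YE, MO, QB, QP, RF, TP]
Visit MI; enqueue IB → queue [MT, TS, YE, MO, QB, QP, RF, TP, IB]
Visit MT; enqueue JE → queue [TS, YE, MO, QB, QP, RF, TP, IB, JE]
Visit TS; enqueue DS, GN → queue [YE, MO, QB, QP, RF, TP, IB, JE, DS, GN]
Visit YE; enqueue VH → queue [MO, QB, QP, RF, TP, IB, JE, DS, GN, VH]
Visit MO → queue [QB, QP, RF, TP, IB, JE, DS, GN, VH]
Visit QB; enqueue MR → queue [QP, RF, TP, IB, JE, DS, GN, VH, MR]
Visit QP → queue [RF, TP, IB, JE, DS, GN, VH, MR]
Visit RF → queue [TP, IB, JE, DS, GN, VH, MR]
Visit TP → queue [IB, JE, DS, GN, VH, MR]
Visit IB → queue [JE, DS, GN, VH, MR]
Visit JE → queue [DS, GN, VH, MR]
Visit DS → queue [GN, VH, MR]
Visit GN → queue [VH, MR]
Visit VH → queue [MR]
Visit MR → queue []

JF, AB, PW, SU, MI, MT, TS, YE, MO, QB, QP, RF, TP, IB, JE, DS, GN, VH, MR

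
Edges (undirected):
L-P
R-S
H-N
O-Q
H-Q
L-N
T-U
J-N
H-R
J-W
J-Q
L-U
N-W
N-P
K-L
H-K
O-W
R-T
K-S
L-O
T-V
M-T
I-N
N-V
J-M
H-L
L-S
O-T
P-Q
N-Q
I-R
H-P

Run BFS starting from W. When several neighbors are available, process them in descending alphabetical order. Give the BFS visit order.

W -> O -> N -> J -> T -> Q -> L -> V -> P -> I -> H -> M -> U -> R -> S -> K

Visit W; enqueue O, N, J → queue [O, N, J]
Visit O; enqueue T, Q, L → queue [N, J, T, Q, L]
Visit N; enqueue V, P, I, H → queue [J, T, Q, L, V, P, I, H]
Visit J; enqueue M → queue [T, Q, L, V, P, I, H, M]
Visit T; enqueue U, R → queue [Q, L, V, P, I, H, M, U, R]
Visit Q → queue [L, V, P, I, H, M, U, R]
Visit L; enqueue S, K → queue [V, P, I, H, M, U, R, S, K]
Visit V → queue [P, I, H, M, U, R, S, K]
Visit P → queue [I, H, M, U, R, S, K]
Visit I → queue [H, M, U, R, S, K]
Visit H → queue [M, U, R, S, K]
Visit M → queue [U, R, S, K]
Visit U → queue [R, S, K]
Visit R → queue [S, K]
Visit S → queue [K]
Visit K → queue []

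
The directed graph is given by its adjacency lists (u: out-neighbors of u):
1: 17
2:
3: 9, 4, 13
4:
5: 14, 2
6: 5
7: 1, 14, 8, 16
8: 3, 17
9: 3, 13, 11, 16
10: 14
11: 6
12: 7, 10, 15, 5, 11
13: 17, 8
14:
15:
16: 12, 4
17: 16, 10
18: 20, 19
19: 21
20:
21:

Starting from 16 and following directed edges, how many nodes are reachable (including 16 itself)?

17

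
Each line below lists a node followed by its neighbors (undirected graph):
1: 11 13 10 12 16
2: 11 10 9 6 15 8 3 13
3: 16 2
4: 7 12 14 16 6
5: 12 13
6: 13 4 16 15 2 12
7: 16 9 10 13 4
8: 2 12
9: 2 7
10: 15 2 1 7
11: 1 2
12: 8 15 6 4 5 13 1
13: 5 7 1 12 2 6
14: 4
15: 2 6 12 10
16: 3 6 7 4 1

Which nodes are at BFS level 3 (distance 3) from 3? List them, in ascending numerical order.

Level 0: 3
Level 1: 2, 16
Level 2: 1, 4, 6, 7, 8, 9, 10, 11, 13, 15
Level 3: 5, 12, 14

5, 12, 14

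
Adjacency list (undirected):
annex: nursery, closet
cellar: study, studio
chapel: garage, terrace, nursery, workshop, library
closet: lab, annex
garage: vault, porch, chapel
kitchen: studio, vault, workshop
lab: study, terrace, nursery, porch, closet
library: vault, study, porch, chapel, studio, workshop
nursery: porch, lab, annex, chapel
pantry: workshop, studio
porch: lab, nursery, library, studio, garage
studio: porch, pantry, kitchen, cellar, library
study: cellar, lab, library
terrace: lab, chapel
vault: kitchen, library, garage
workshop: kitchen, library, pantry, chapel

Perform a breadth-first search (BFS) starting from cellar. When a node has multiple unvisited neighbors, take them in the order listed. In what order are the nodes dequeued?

cellar, study, studio, lab, library, porch, pantry, kitchen, terrace, nursery, closet, vault, chapel, workshop, garage, annex

Visit cellar; enqueue study, studio → queue [study, studio]
Visit study; enqueue lab, library → queue [studio, lab, library]
Visit studio; enqueue porch, pantry, kitchen → queue [lab, library, porch, pantry, kitchen]
Visit lab; enqueue terrace, nursery, closet → queue [library, porch, pantry, kitchen, terrace, nursery, closet]
Visit library; enqueue vault, chapel, workshop → queue [porch, pantry, kitchen, terrace, nursery, closet, vault, chapel, workshop]
Visit porch; enqueue garage → queue [pantry, kitchen, terrace, nursery, closet, vault, chapel, workshop, garage]
Visit pantry → queue [kitchen, terrace, nursery, closet, vault, chapel, workshop, garage]
Visit kitchen → queue [terrace, nursery, closet, vault, chapel, workshop, garage]
Visit terrace → queue [nursery, closet, vault, chapel, workshop, garage]
Visit nursery; enqueue annex → queue [closet, vault, chapel, workshop, garage, annex]
Visit closet → queue [vault, chapel, workshop, garage, annex]
Visit vault → queue [chapel, workshop, garage, annex]
Visit chapel → queue [workshop, garage, annex]
Visit workshop → queue [garage, annex]
Visit garage → queue [annex]
Visit annex → queue []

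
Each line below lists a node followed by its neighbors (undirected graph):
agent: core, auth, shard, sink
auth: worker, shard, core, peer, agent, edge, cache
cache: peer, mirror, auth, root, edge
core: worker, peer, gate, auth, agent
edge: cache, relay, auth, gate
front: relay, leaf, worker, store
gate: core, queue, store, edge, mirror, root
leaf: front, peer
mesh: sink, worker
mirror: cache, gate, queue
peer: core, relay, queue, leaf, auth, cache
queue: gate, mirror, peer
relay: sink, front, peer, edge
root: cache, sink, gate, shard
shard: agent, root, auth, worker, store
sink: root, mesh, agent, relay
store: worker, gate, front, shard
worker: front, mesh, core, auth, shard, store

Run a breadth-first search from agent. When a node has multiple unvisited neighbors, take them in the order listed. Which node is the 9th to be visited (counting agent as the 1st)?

edge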